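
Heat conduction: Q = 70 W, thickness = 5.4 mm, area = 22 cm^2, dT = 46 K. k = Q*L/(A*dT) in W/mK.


k = 70*5.4/1000/(22/10000*46) = 3.74 W/mK

3.74


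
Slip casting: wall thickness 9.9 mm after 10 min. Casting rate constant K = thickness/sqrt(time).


K = 9.9 / sqrt(10) = 9.9 / 3.1623 = 3.131 mm/min^0.5

3.131


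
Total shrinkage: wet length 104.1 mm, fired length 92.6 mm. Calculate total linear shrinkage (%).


TS = (104.1 - 92.6) / 104.1 * 100 = 11.05%

11.05


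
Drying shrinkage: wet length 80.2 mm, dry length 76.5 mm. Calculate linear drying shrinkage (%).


DS = (80.2 - 76.5) / 80.2 * 100 = 4.61%

4.61


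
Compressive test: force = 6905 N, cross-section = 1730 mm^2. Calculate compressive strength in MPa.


CS = 6905 / 1730 = 4.0 MPa

4.0


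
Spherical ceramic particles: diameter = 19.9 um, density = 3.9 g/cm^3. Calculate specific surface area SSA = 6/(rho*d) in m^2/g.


SSA = 6 / (3.9 * 19.9) = 0.077 m^2/g

0.077


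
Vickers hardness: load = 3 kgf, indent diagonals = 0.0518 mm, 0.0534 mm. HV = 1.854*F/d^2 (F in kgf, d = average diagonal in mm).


d_avg = (0.0518+0.0534)/2 = 0.0526 mm
HV = 1.854*3/0.0526^2 = 2010

2010


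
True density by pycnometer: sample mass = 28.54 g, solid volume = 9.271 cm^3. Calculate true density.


TD = 28.54 / 9.271 = 3.078 g/cm^3

3.078


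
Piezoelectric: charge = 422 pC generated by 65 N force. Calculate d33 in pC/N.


d33 = 422 / 65 = 6.5 pC/N

6.5


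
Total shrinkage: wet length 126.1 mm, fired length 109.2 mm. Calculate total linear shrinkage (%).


TS = (126.1 - 109.2) / 126.1 * 100 = 13.4%

13.4


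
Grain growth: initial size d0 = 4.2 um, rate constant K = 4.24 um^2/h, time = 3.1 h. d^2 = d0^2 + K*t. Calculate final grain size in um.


d^2 = 4.2^2 + 4.24*3.1 = 30.784
d = sqrt(30.784) = 5.55 um

5.55


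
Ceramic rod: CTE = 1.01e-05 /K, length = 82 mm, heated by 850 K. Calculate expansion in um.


dL = 1.01e-05 * 82 * 850 * 1000 = 703.97 um

703.97


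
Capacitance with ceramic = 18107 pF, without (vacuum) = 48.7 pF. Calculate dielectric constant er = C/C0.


er = 18107 / 48.7 = 371.81

371.81


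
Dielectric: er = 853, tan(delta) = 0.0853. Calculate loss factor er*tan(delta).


Loss = 853 * 0.0853 = 72.761

72.761


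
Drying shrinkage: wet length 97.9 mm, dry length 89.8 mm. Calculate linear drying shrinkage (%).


DS = (97.9 - 89.8) / 97.9 * 100 = 8.27%

8.27


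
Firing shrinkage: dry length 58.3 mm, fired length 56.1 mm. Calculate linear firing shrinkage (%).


FS = (58.3 - 56.1) / 58.3 * 100 = 3.77%

3.77


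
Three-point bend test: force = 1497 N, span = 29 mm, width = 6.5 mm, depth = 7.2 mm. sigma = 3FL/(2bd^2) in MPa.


sigma = 3*1497*29/(2*6.5*7.2^2) = 193.3 MPa

193.3


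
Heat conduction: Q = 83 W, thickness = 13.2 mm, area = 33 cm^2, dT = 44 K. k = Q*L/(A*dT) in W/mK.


k = 83*13.2/1000/(33/10000*44) = 7.55 W/mK

7.55


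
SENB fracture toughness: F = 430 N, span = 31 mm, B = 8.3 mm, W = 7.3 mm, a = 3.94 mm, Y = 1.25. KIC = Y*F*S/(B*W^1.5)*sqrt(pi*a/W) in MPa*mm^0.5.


KIC = 1.25*430*31/(8.3*7.3^1.5)*sqrt(pi*3.94/7.3) = 132.54

132.54


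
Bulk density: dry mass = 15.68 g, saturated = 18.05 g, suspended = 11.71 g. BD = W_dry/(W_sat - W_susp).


BD = 15.68 / (18.05 - 11.71) = 15.68 / 6.34 = 2.473 g/cm^3

2.473


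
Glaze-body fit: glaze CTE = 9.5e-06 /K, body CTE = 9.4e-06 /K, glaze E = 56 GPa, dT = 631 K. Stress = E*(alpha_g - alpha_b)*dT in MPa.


Stress = 56*1000*(9.5e-06 - 9.4e-06)*631 = 3.5 MPa

3.5


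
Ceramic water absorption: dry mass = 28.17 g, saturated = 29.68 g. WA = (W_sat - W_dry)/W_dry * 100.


WA = (29.68 - 28.17) / 28.17 * 100 = 5.36%

5.36


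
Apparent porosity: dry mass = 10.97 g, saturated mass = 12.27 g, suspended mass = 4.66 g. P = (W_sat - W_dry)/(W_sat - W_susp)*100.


P = (12.27 - 10.97) / (12.27 - 4.66) * 100 = 1.3 / 7.61 * 100 = 17.1%

17.1


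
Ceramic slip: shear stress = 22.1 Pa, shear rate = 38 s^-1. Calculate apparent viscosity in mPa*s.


eta = tau/gamma * 1000 = 22.1/38 * 1000 = 581.6 mPa*s

581.6


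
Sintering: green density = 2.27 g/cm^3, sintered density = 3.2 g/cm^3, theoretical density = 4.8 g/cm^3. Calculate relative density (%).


Relative = 3.2 / 4.8 * 100 = 66.7%

66.7


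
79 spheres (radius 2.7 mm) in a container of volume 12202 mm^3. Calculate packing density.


V_sphere = 4/3*pi*2.7^3 = 82.448 mm^3
Total V = 79*82.448 = 6513.392 mm^3
PD = 6513.392 / 12202 = 0.534

0.534


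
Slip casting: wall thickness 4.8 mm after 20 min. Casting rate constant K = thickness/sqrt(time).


K = 4.8 / sqrt(20) = 4.8 / 4.4721 = 1.073 mm/min^0.5

1.073


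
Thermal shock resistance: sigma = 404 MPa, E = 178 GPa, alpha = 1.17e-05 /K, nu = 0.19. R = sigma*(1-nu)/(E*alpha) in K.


R = 404*(1-0.19)/(178*1000*1.17e-05) = 157 K

157


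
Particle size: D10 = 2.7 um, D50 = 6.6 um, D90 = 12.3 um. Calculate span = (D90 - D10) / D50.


Span = (12.3 - 2.7) / 6.6 = 9.6 / 6.6 = 1.455

1.455


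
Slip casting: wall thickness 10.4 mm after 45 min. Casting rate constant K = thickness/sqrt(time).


K = 10.4 / sqrt(45) = 10.4 / 6.7082 = 1.55 mm/min^0.5

1.55


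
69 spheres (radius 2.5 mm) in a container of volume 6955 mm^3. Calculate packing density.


V_sphere = 4/3*pi*2.5^3 = 65.4498 mm^3
Total V = 69*65.4498 = 4516.0362 mm^3
PD = 4516.0362 / 6955 = 0.649

0.649


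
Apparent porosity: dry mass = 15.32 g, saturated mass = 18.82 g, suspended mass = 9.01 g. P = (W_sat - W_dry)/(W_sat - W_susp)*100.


P = (18.82 - 15.32) / (18.82 - 9.01) * 100 = 3.5 / 9.81 * 100 = 35.7%

35.7


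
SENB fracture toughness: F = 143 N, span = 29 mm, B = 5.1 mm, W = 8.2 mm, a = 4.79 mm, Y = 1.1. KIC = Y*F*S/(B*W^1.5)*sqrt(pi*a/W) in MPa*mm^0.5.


KIC = 1.1*143*29/(5.1*8.2^1.5)*sqrt(pi*4.79/8.2) = 51.6

51.6


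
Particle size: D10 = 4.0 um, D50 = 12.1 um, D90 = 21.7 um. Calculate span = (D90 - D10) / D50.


Span = (21.7 - 4.0) / 12.1 = 17.7 / 12.1 = 1.463

1.463


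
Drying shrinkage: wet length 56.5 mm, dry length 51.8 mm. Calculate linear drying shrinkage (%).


DS = (56.5 - 51.8) / 56.5 * 100 = 8.32%

8.32


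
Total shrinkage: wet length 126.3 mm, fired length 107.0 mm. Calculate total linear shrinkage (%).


TS = (126.3 - 107.0) / 126.3 * 100 = 15.28%

15.28


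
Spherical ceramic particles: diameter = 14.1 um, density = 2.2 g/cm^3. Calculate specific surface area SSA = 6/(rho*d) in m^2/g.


SSA = 6 / (2.2 * 14.1) = 0.193 m^2/g

0.193


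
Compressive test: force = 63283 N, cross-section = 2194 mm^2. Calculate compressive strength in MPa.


CS = 63283 / 2194 = 28.8 MPa

28.8


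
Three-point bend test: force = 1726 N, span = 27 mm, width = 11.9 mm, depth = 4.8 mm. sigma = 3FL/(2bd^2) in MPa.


sigma = 3*1726*27/(2*11.9*4.8^2) = 255.0 MPa

255.0


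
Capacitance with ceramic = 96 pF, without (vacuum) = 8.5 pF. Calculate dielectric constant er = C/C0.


er = 96 / 8.5 = 11.29

11.29


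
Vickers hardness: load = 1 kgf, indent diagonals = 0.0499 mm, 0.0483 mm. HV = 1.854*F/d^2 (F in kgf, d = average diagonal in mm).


d_avg = (0.0499+0.0483)/2 = 0.0491 mm
HV = 1.854*1/0.0491^2 = 769

769


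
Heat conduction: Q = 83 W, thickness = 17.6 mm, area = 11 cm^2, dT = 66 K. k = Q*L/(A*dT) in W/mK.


k = 83*17.6/1000/(11/10000*66) = 20.12 W/mK

20.12


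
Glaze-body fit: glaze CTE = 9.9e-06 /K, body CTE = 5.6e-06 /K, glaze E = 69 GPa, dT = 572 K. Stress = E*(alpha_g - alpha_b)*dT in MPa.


Stress = 69*1000*(9.9e-06 - 5.6e-06)*572 = 169.7 MPa

169.7


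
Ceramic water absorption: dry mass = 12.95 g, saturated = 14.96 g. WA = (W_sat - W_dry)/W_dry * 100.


WA = (14.96 - 12.95) / 12.95 * 100 = 15.52%

15.52


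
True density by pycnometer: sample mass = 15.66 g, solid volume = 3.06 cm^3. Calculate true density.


TD = 15.66 / 3.06 = 5.118 g/cm^3

5.118


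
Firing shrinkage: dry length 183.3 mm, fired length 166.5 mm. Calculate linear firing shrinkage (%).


FS = (183.3 - 166.5) / 183.3 * 100 = 9.17%

9.17


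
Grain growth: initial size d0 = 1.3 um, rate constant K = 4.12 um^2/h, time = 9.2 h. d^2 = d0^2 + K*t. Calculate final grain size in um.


d^2 = 1.3^2 + 4.12*9.2 = 39.594
d = sqrt(39.594) = 6.29 um

6.29


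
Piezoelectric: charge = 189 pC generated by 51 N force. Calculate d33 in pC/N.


d33 = 189 / 51 = 3.7 pC/N

3.7


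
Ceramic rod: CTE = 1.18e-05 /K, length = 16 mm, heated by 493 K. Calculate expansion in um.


dL = 1.18e-05 * 16 * 493 * 1000 = 93.078 um

93.078


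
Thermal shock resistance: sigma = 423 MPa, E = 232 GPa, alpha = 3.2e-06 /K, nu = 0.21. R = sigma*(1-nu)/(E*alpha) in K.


R = 423*(1-0.21)/(232*1000*3.2e-06) = 450 K

450


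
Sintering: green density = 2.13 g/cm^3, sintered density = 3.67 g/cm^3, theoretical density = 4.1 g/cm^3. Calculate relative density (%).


Relative = 3.67 / 4.1 * 100 = 89.5%

89.5


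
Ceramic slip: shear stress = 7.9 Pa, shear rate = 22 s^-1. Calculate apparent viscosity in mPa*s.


eta = tau/gamma * 1000 = 7.9/22 * 1000 = 359.1 mPa*s

359.1


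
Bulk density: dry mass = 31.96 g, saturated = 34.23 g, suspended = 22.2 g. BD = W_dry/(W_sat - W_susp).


BD = 31.96 / (34.23 - 22.2) = 31.96 / 12.03 = 2.657 g/cm^3

2.657


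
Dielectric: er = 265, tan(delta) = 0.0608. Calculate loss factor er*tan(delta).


Loss = 265 * 0.0608 = 16.112

16.112


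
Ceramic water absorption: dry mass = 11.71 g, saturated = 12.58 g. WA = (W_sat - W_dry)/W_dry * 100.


WA = (12.58 - 11.71) / 11.71 * 100 = 7.43%

7.43


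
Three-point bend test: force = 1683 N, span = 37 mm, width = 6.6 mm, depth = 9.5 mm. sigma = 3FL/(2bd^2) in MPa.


sigma = 3*1683*37/(2*6.6*9.5^2) = 156.8 MPa

156.8


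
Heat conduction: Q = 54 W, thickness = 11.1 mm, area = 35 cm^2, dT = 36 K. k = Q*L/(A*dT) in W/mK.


k = 54*11.1/1000/(35/10000*36) = 4.76 W/mK

4.76


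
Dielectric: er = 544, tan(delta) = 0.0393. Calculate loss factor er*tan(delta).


Loss = 544 * 0.0393 = 21.379

21.379


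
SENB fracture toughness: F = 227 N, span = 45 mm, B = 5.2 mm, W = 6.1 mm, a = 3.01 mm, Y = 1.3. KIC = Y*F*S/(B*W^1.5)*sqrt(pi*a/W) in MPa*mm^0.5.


KIC = 1.3*227*45/(5.2*6.1^1.5)*sqrt(pi*3.01/6.1) = 211.05

211.05


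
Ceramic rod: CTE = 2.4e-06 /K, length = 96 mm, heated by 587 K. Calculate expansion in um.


dL = 2.4e-06 * 96 * 587 * 1000 = 135.245 um

135.245


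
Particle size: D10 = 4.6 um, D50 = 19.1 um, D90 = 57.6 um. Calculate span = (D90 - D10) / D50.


Span = (57.6 - 4.6) / 19.1 = 53.0 / 19.1 = 2.775

2.775


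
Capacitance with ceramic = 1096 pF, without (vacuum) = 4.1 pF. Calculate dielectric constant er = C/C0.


er = 1096 / 4.1 = 267.32

267.32


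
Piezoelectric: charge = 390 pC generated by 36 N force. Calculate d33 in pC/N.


d33 = 390 / 36 = 10.8 pC/N

10.8


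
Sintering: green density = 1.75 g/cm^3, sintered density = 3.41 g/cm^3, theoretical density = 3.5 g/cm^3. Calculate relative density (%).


Relative = 3.41 / 3.5 * 100 = 97.4%

97.4


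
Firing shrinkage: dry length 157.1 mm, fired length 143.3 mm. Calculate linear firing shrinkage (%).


FS = (157.1 - 143.3) / 157.1 * 100 = 8.78%

8.78


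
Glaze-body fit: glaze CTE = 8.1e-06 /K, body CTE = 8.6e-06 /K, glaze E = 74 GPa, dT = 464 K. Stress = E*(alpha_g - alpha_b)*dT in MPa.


Stress = 74*1000*(8.1e-06 - 8.6e-06)*464 = -17.2 MPa

-17.2


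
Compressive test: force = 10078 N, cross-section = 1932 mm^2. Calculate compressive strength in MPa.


CS = 10078 / 1932 = 5.2 MPa

5.2


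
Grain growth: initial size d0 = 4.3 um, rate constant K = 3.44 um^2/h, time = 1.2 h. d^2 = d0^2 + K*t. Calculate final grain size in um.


d^2 = 4.3^2 + 3.44*1.2 = 22.618
d = sqrt(22.618) = 4.76 um

4.76


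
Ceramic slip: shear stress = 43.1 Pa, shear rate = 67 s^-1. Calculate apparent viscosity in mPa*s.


eta = tau/gamma * 1000 = 43.1/67 * 1000 = 643.3 mPa*s

643.3


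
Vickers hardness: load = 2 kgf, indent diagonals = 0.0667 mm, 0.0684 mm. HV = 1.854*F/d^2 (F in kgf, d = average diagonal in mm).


d_avg = (0.0667+0.0684)/2 = 0.06755 mm
HV = 1.854*2/0.06755^2 = 813

813


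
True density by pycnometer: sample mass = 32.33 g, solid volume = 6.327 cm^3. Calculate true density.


TD = 32.33 / 6.327 = 5.11 g/cm^3

5.11


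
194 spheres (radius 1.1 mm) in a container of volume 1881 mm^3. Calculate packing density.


V_sphere = 4/3*pi*1.1^3 = 5.5753 mm^3
Total V = 194*5.5753 = 1081.6082 mm^3
PD = 1081.6082 / 1881 = 0.575

0.575


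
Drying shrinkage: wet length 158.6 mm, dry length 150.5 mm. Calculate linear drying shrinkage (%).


DS = (158.6 - 150.5) / 158.6 * 100 = 5.11%

5.11


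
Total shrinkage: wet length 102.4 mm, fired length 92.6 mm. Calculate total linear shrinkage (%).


TS = (102.4 - 92.6) / 102.4 * 100 = 9.57%

9.57


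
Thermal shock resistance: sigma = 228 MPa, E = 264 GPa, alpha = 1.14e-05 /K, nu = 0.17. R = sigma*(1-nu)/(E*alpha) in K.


R = 228*(1-0.17)/(264*1000*1.14e-05) = 63 K

63


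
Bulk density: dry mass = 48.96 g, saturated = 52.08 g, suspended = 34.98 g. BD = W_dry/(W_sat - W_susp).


BD = 48.96 / (52.08 - 34.98) = 48.96 / 17.1 = 2.863 g/cm^3

2.863


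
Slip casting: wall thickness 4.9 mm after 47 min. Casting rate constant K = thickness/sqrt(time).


K = 4.9 / sqrt(47) = 4.9 / 6.8557 = 0.715 mm/min^0.5

0.715


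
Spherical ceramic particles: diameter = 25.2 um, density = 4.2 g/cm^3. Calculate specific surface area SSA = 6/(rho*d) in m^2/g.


SSA = 6 / (4.2 * 25.2) = 0.057 m^2/g

0.057


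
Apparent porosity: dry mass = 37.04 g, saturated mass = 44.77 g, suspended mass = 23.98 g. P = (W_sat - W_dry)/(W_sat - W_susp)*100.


P = (44.77 - 37.04) / (44.77 - 23.98) * 100 = 7.73 / 20.79 * 100 = 37.2%

37.2


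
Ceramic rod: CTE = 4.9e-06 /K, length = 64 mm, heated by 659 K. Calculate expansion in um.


dL = 4.9e-06 * 64 * 659 * 1000 = 206.662 um

206.662


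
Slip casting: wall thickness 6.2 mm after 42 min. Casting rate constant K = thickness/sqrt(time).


K = 6.2 / sqrt(42) = 6.2 / 6.4807 = 0.957 mm/min^0.5

0.957


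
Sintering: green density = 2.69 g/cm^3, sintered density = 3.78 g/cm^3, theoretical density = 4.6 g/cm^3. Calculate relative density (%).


Relative = 3.78 / 4.6 * 100 = 82.2%

82.2


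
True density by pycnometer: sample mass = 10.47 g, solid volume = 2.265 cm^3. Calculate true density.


TD = 10.47 / 2.265 = 4.623 g/cm^3

4.623


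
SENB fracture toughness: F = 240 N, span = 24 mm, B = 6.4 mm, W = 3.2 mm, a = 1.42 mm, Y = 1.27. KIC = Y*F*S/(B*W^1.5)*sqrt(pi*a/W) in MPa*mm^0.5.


KIC = 1.27*240*24/(6.4*3.2^1.5)*sqrt(pi*1.42/3.2) = 235.76

235.76


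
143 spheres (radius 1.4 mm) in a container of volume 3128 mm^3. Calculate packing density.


V_sphere = 4/3*pi*1.4^3 = 11.494 mm^3
Total V = 143*11.494 = 1643.642 mm^3
PD = 1643.642 / 3128 = 0.525

0.525


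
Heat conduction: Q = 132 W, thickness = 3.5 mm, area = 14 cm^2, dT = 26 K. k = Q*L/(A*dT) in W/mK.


k = 132*3.5/1000/(14/10000*26) = 12.69 W/mK

12.69


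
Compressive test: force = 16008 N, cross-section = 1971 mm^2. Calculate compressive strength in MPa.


CS = 16008 / 1971 = 8.1 MPa

8.1


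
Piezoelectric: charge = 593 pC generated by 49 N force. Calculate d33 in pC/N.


d33 = 593 / 49 = 12.1 pC/N

12.1


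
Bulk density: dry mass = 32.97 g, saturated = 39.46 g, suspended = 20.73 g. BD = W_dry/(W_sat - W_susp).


BD = 32.97 / (39.46 - 20.73) = 32.97 / 18.73 = 1.76 g/cm^3

1.76


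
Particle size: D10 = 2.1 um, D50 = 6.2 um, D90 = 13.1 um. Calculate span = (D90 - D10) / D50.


Span = (13.1 - 2.1) / 6.2 = 11.0 / 6.2 = 1.774

1.774


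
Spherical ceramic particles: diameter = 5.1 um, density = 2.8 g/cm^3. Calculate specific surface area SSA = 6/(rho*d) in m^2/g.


SSA = 6 / (2.8 * 5.1) = 0.42 m^2/g

0.42


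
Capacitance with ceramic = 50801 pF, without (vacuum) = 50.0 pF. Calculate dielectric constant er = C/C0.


er = 50801 / 50.0 = 1016.02

1016.02


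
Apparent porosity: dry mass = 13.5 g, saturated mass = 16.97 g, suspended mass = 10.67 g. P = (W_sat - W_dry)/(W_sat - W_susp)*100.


P = (16.97 - 13.5) / (16.97 - 10.67) * 100 = 3.47 / 6.3 * 100 = 55.1%

55.1


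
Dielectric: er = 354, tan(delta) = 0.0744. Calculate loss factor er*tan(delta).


Loss = 354 * 0.0744 = 26.338

26.338


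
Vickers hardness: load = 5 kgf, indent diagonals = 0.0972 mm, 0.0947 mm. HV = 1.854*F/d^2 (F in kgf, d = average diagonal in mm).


d_avg = (0.0972+0.0947)/2 = 0.09595 mm
HV = 1.854*5/0.09595^2 = 1007

1007


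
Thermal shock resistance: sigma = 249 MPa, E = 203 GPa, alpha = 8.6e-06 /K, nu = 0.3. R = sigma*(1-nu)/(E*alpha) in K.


R = 249*(1-0.3)/(203*1000*8.6e-06) = 100 K

100


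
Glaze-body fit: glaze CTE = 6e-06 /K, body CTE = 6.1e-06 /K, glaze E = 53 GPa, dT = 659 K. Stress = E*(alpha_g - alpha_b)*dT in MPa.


Stress = 53*1000*(6e-06 - 6.1e-06)*659 = -3.5 MPa

-3.5


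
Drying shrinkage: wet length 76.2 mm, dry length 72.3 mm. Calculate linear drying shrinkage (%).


DS = (76.2 - 72.3) / 76.2 * 100 = 5.12%

5.12


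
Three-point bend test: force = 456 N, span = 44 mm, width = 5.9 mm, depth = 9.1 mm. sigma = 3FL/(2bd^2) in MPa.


sigma = 3*456*44/(2*5.9*9.1^2) = 61.6 MPa

61.6


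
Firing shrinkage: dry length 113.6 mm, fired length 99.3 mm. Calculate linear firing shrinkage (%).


FS = (113.6 - 99.3) / 113.6 * 100 = 12.59%

12.59


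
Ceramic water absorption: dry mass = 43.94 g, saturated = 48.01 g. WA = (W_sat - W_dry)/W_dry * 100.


WA = (48.01 - 43.94) / 43.94 * 100 = 9.26%

9.26


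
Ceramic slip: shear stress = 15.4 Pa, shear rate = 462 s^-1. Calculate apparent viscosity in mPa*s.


eta = tau/gamma * 1000 = 15.4/462 * 1000 = 33.3 mPa*s

33.3


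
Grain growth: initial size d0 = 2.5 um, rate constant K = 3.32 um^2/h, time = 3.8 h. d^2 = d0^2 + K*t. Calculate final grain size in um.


d^2 = 2.5^2 + 3.32*3.8 = 18.866
d = sqrt(18.866) = 4.34 um

4.34


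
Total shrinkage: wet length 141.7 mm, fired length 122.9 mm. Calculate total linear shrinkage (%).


TS = (141.7 - 122.9) / 141.7 * 100 = 13.27%

13.27


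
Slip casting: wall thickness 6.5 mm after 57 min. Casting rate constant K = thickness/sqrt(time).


K = 6.5 / sqrt(57) = 6.5 / 7.5498 = 0.861 mm/min^0.5

0.861


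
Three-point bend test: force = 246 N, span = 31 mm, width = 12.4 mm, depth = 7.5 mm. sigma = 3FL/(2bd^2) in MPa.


sigma = 3*246*31/(2*12.4*7.5^2) = 16.4 MPa

16.4


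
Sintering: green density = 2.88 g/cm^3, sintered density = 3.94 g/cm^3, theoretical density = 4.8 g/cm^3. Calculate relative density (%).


Relative = 3.94 / 4.8 * 100 = 82.1%

82.1


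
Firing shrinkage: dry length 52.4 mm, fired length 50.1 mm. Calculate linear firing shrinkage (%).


FS = (52.4 - 50.1) / 52.4 * 100 = 4.39%

4.39


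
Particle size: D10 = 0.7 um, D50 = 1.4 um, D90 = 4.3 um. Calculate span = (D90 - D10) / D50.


Span = (4.3 - 0.7) / 1.4 = 3.6 / 1.4 = 2.571

2.571


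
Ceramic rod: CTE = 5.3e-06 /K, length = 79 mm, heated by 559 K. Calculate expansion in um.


dL = 5.3e-06 * 79 * 559 * 1000 = 234.053 um

234.053


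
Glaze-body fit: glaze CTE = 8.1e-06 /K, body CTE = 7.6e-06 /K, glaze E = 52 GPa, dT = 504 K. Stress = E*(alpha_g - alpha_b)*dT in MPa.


Stress = 52*1000*(8.1e-06 - 7.6e-06)*504 = 13.1 MPa

13.1


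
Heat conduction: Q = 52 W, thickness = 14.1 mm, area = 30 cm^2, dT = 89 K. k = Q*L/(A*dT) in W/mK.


k = 52*14.1/1000/(30/10000*89) = 2.75 W/mK

2.75


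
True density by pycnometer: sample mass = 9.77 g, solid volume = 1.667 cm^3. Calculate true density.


TD = 9.77 / 1.667 = 5.861 g/cm^3

5.861


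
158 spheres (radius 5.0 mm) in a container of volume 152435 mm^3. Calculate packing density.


V_sphere = 4/3*pi*5.0^3 = 523.5988 mm^3
Total V = 158*523.5988 = 82728.6104 mm^3
PD = 82728.6104 / 152435 = 0.543

0.543


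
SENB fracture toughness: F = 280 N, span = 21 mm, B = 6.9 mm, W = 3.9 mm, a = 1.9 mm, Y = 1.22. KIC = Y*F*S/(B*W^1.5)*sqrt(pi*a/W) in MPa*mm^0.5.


KIC = 1.22*280*21/(6.9*3.9^1.5)*sqrt(pi*1.9/3.9) = 167.0

167.0


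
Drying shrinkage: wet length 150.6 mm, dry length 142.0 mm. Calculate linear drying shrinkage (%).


DS = (150.6 - 142.0) / 150.6 * 100 = 5.71%

5.71


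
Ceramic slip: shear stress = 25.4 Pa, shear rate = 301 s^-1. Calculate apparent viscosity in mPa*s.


eta = tau/gamma * 1000 = 25.4/301 * 1000 = 84.4 mPa*s

84.4


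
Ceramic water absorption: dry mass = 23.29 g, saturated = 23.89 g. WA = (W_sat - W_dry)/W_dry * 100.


WA = (23.89 - 23.29) / 23.29 * 100 = 2.58%

2.58


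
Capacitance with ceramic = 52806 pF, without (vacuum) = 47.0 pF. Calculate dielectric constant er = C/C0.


er = 52806 / 47.0 = 1123.53

1123.53


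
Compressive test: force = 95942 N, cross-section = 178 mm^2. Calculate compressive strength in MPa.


CS = 95942 / 178 = 539.0 MPa

539.0


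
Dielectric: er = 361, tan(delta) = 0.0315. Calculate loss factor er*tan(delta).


Loss = 361 * 0.0315 = 11.372

11.372


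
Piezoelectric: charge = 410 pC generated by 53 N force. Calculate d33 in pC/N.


d33 = 410 / 53 = 7.7 pC/N

7.7


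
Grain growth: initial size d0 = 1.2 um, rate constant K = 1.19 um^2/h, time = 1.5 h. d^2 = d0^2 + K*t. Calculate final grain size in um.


d^2 = 1.2^2 + 1.19*1.5 = 3.225
d = sqrt(3.225) = 1.8 um

1.8


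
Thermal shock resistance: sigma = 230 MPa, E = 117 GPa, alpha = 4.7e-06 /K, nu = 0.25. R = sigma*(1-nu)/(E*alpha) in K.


R = 230*(1-0.25)/(117*1000*4.7e-06) = 314 K

314


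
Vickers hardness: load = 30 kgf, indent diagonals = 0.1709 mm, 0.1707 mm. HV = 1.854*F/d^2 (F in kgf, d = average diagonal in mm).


d_avg = (0.1709+0.1707)/2 = 0.1708 mm
HV = 1.854*30/0.1708^2 = 1907

1907


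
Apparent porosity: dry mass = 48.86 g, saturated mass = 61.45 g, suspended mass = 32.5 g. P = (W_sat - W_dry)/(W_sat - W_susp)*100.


P = (61.45 - 48.86) / (61.45 - 32.5) * 100 = 12.59 / 28.95 * 100 = 43.5%

43.5


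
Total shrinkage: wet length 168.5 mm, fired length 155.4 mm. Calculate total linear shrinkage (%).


TS = (168.5 - 155.4) / 168.5 * 100 = 7.77%

7.77


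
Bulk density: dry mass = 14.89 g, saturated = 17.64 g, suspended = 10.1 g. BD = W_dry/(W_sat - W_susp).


BD = 14.89 / (17.64 - 10.1) = 14.89 / 7.54 = 1.975 g/cm^3

1.975


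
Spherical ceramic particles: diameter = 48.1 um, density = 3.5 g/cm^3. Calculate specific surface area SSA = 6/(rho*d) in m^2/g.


SSA = 6 / (3.5 * 48.1) = 0.036 m^2/g

0.036


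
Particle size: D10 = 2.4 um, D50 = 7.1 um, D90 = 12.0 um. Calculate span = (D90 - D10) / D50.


Span = (12.0 - 2.4) / 7.1 = 9.6 / 7.1 = 1.352

1.352


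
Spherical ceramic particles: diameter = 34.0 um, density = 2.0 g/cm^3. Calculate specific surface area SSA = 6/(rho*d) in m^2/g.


SSA = 6 / (2.0 * 34.0) = 0.088 m^2/g

0.088


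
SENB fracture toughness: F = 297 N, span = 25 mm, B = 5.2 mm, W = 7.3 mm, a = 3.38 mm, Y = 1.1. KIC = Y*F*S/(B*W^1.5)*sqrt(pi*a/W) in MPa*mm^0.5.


KIC = 1.1*297*25/(5.2*7.3^1.5)*sqrt(pi*3.38/7.3) = 96.04

96.04


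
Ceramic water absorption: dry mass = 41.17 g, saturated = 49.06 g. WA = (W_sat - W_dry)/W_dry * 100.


WA = (49.06 - 41.17) / 41.17 * 100 = 19.16%

19.16


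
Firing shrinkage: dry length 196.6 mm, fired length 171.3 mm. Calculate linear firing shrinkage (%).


FS = (196.6 - 171.3) / 196.6 * 100 = 12.87%

12.87


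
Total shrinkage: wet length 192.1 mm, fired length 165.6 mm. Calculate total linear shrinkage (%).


TS = (192.1 - 165.6) / 192.1 * 100 = 13.79%

13.79


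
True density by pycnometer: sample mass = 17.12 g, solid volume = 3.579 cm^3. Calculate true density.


TD = 17.12 / 3.579 = 4.783 g/cm^3

4.783


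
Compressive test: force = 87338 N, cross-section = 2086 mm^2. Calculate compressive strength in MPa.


CS = 87338 / 2086 = 41.9 MPa

41.9


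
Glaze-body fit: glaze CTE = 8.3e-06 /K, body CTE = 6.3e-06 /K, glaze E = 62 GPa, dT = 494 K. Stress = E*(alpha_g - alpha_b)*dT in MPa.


Stress = 62*1000*(8.3e-06 - 6.3e-06)*494 = 61.3 MPa

61.3


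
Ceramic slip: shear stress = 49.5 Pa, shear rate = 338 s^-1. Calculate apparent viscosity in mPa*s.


eta = tau/gamma * 1000 = 49.5/338 * 1000 = 146.4 mPa*s

146.4


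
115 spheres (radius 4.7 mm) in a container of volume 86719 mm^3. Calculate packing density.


V_sphere = 4/3*pi*4.7^3 = 434.8928 mm^3
Total V = 115*434.8928 = 50012.672 mm^3
PD = 50012.672 / 86719 = 0.577

0.577


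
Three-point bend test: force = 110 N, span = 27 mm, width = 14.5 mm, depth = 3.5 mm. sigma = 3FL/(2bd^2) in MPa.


sigma = 3*110*27/(2*14.5*3.5^2) = 25.1 MPa

25.1


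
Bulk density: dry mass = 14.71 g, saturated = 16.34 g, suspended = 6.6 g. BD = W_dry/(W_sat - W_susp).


BD = 14.71 / (16.34 - 6.6) = 14.71 / 9.74 = 1.51 g/cm^3

1.51


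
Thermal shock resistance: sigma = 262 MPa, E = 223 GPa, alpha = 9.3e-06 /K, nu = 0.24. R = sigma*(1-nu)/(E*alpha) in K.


R = 262*(1-0.24)/(223*1000*9.3e-06) = 96 K

96


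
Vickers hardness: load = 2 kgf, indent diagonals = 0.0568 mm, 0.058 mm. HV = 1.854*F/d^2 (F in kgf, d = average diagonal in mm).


d_avg = (0.0568+0.058)/2 = 0.0574 mm
HV = 1.854*2/0.0574^2 = 1125

1125


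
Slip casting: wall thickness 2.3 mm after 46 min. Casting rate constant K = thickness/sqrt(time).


K = 2.3 / sqrt(46) = 2.3 / 6.7823 = 0.339 mm/min^0.5

0.339


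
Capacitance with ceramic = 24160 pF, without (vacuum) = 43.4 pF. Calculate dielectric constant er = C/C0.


er = 24160 / 43.4 = 556.68

556.68


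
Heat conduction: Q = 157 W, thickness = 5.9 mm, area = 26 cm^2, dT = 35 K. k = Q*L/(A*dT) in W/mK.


k = 157*5.9/1000/(26/10000*35) = 10.18 W/mK

10.18


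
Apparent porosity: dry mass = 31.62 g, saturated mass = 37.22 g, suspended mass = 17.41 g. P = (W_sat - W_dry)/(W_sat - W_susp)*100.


P = (37.22 - 31.62) / (37.22 - 17.41) * 100 = 5.6 / 19.81 * 100 = 28.3%

28.3


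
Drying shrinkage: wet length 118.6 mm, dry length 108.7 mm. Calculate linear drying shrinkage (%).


DS = (118.6 - 108.7) / 118.6 * 100 = 8.35%

8.35


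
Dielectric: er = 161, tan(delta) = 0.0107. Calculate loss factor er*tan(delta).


Loss = 161 * 0.0107 = 1.723

1.723


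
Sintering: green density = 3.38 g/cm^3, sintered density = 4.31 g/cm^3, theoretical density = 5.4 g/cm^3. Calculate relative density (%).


Relative = 4.31 / 5.4 * 100 = 79.8%

79.8


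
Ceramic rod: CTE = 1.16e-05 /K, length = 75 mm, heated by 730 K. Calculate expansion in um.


dL = 1.16e-05 * 75 * 730 * 1000 = 635.1 um

635.1


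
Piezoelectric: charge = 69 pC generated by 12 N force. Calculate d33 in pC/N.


d33 = 69 / 12 = 5.8 pC/N

5.8


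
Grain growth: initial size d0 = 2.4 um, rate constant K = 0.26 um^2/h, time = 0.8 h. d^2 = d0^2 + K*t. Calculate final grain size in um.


d^2 = 2.4^2 + 0.26*0.8 = 5.968
d = sqrt(5.968) = 2.44 um

2.44


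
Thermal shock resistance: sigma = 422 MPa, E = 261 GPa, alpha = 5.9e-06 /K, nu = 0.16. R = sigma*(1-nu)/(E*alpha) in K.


R = 422*(1-0.16)/(261*1000*5.9e-06) = 230 K

230


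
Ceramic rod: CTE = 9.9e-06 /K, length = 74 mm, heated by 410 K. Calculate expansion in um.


dL = 9.9e-06 * 74 * 410 * 1000 = 300.366 um

300.366


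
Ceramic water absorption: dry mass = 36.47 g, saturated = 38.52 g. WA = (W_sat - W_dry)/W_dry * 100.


WA = (38.52 - 36.47) / 36.47 * 100 = 5.62%

5.62


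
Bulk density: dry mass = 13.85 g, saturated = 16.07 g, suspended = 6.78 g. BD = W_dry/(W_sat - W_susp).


BD = 13.85 / (16.07 - 6.78) = 13.85 / 9.29 = 1.491 g/cm^3

1.491


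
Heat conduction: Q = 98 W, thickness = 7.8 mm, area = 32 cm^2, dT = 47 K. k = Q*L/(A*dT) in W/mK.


k = 98*7.8/1000/(32/10000*47) = 5.08 W/mK

5.08


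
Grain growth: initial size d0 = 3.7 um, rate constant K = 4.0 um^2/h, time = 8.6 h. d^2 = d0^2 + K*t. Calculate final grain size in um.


d^2 = 3.7^2 + 4.0*8.6 = 48.09
d = sqrt(48.09) = 6.93 um

6.93


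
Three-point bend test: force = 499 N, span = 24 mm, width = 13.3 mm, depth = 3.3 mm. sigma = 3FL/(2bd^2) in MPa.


sigma = 3*499*24/(2*13.3*3.3^2) = 124.0 MPa

124.0


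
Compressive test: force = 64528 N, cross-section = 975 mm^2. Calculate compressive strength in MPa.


CS = 64528 / 975 = 66.2 MPa

66.2


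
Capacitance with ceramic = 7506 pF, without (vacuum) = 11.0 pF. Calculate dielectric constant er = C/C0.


er = 7506 / 11.0 = 682.36

682.36


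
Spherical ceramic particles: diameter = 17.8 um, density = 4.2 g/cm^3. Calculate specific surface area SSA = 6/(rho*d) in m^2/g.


SSA = 6 / (4.2 * 17.8) = 0.08 m^2/g

0.08


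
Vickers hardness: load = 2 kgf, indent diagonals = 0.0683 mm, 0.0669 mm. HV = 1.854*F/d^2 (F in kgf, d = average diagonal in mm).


d_avg = (0.0683+0.0669)/2 = 0.0676 mm
HV = 1.854*2/0.0676^2 = 811

811


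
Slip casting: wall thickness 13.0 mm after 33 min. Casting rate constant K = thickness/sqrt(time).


K = 13.0 / sqrt(33) = 13.0 / 5.7446 = 2.263 mm/min^0.5

2.263


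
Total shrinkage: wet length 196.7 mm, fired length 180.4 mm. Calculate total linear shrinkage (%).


TS = (196.7 - 180.4) / 196.7 * 100 = 8.29%

8.29


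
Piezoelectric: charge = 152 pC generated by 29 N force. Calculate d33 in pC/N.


d33 = 152 / 29 = 5.2 pC/N

5.2


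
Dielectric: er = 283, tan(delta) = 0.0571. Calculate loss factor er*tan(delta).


Loss = 283 * 0.0571 = 16.159

16.159


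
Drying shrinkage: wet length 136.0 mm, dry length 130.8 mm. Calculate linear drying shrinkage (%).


DS = (136.0 - 130.8) / 136.0 * 100 = 3.82%

3.82


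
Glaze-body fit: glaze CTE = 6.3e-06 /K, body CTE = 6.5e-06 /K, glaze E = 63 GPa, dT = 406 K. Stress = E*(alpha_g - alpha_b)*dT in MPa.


Stress = 63*1000*(6.3e-06 - 6.5e-06)*406 = -5.1 MPa

-5.1


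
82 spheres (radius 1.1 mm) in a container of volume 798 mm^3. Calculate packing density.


V_sphere = 4/3*pi*1.1^3 = 5.5753 mm^3
Total V = 82*5.5753 = 457.1746 mm^3
PD = 457.1746 / 798 = 0.573

0.573


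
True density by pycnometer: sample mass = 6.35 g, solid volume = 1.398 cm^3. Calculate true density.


TD = 6.35 / 1.398 = 4.542 g/cm^3

4.542


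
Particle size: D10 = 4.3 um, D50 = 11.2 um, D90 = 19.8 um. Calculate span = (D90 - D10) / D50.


Span = (19.8 - 4.3) / 11.2 = 15.5 / 11.2 = 1.384

1.384


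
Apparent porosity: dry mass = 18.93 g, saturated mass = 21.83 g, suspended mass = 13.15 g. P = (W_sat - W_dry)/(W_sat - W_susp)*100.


P = (21.83 - 18.93) / (21.83 - 13.15) * 100 = 2.9 / 8.68 * 100 = 33.4%

33.4


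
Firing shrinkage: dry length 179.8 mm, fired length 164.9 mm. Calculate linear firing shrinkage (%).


FS = (179.8 - 164.9) / 179.8 * 100 = 8.29%

8.29


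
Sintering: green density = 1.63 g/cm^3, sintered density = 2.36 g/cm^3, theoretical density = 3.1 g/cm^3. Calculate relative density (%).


Relative = 2.36 / 3.1 * 100 = 76.1%

76.1


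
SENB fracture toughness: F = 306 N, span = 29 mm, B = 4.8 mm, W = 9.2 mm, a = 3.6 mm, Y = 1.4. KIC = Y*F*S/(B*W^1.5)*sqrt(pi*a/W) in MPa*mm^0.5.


KIC = 1.4*306*29/(4.8*9.2^1.5)*sqrt(pi*3.6/9.2) = 102.84

102.84


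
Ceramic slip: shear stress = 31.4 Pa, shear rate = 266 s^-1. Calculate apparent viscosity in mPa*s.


eta = tau/gamma * 1000 = 31.4/266 * 1000 = 118.0 mPa*s

118.0


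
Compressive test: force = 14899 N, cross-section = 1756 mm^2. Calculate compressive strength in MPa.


CS = 14899 / 1756 = 8.5 MPa

8.5


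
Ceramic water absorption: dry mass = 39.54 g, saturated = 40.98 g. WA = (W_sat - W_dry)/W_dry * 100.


WA = (40.98 - 39.54) / 39.54 * 100 = 3.64%

3.64


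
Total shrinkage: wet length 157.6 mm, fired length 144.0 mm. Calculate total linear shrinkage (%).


TS = (157.6 - 144.0) / 157.6 * 100 = 8.63%

8.63


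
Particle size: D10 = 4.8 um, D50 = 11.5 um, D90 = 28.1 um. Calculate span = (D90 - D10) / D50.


Span = (28.1 - 4.8) / 11.5 = 23.3 / 11.5 = 2.026

2.026


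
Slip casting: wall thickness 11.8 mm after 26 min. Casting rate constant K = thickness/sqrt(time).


K = 11.8 / sqrt(26) = 11.8 / 5.099 = 2.314 mm/min^0.5

2.314


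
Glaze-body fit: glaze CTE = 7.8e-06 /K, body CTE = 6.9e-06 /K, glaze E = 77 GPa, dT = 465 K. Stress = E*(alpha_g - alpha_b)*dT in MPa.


Stress = 77*1000*(7.8e-06 - 6.9e-06)*465 = 32.2 MPa

32.2


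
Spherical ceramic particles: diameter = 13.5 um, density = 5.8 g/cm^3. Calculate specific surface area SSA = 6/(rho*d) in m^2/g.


SSA = 6 / (5.8 * 13.5) = 0.077 m^2/g

0.077


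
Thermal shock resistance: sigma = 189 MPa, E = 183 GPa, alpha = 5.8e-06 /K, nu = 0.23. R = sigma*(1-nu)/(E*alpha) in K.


R = 189*(1-0.23)/(183*1000*5.8e-06) = 137 K

137


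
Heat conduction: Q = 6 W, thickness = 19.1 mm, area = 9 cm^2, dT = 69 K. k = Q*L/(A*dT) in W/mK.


k = 6*19.1/1000/(9/10000*69) = 1.85 W/mK

1.85


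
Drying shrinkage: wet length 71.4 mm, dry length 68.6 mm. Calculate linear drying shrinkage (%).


DS = (71.4 - 68.6) / 71.4 * 100 = 3.92%

3.92


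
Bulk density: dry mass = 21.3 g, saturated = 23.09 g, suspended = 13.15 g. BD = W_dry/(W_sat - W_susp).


BD = 21.3 / (23.09 - 13.15) = 21.3 / 9.94 = 2.143 g/cm^3

2.143


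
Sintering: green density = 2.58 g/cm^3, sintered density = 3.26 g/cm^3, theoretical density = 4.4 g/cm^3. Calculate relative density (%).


Relative = 3.26 / 4.4 * 100 = 74.1%

74.1


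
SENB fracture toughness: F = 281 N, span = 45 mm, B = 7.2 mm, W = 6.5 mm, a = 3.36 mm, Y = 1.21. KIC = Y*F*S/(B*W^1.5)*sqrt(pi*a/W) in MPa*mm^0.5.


KIC = 1.21*281*45/(7.2*6.5^1.5)*sqrt(pi*3.36/6.5) = 163.41

163.41


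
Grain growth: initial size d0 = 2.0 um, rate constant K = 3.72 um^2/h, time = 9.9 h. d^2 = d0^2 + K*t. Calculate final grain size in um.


d^2 = 2.0^2 + 3.72*9.9 = 40.828
d = sqrt(40.828) = 6.39 um

6.39


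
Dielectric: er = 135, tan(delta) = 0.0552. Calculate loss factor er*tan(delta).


Loss = 135 * 0.0552 = 7.452

7.452


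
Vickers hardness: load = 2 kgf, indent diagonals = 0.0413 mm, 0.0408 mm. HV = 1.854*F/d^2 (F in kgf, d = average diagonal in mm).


d_avg = (0.0413+0.0408)/2 = 0.04105 mm
HV = 1.854*2/0.04105^2 = 2200

2200


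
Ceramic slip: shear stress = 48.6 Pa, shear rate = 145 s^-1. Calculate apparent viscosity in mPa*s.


eta = tau/gamma * 1000 = 48.6/145 * 1000 = 335.2 mPa*s

335.2


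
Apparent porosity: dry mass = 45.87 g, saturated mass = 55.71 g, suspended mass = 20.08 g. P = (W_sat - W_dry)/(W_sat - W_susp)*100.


P = (55.71 - 45.87) / (55.71 - 20.08) * 100 = 9.84 / 35.63 * 100 = 27.6%

27.6


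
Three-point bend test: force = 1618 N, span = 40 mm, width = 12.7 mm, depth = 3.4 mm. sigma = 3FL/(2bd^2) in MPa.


sigma = 3*1618*40/(2*12.7*3.4^2) = 661.3 MPa

661.3


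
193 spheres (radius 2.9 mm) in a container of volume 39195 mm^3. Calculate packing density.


V_sphere = 4/3*pi*2.9^3 = 102.1604 mm^3
Total V = 193*102.1604 = 19716.9572 mm^3
PD = 19716.9572 / 39195 = 0.503

0.503


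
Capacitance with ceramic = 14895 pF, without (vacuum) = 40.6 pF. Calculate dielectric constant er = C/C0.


er = 14895 / 40.6 = 366.87

366.87


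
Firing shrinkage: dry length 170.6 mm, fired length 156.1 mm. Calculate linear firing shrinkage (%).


FS = (170.6 - 156.1) / 170.6 * 100 = 8.5%

8.5


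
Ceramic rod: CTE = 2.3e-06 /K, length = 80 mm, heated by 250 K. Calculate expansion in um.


dL = 2.3e-06 * 80 * 250 * 1000 = 46.0 um

46.0


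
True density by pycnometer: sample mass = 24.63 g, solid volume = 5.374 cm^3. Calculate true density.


TD = 24.63 / 5.374 = 4.583 g/cm^3

4.583


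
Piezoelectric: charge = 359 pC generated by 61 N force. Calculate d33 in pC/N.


d33 = 359 / 61 = 5.9 pC/N

5.9


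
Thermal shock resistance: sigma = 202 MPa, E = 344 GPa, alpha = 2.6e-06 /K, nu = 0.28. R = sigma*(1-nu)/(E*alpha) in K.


R = 202*(1-0.28)/(344*1000*2.6e-06) = 163 K

163


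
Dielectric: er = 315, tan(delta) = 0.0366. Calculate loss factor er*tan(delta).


Loss = 315 * 0.0366 = 11.529

11.529


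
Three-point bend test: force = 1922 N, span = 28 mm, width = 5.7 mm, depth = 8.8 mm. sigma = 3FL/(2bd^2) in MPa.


sigma = 3*1922*28/(2*5.7*8.8^2) = 182.9 MPa

182.9


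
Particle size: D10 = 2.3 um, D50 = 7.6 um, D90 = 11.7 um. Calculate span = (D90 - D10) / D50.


Span = (11.7 - 2.3) / 7.6 = 9.4 / 7.6 = 1.237

1.237


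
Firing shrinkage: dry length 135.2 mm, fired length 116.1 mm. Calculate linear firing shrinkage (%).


FS = (135.2 - 116.1) / 135.2 * 100 = 14.13%

14.13


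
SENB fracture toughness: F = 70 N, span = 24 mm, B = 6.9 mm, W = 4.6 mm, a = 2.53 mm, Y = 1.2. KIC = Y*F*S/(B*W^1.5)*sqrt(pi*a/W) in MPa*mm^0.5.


KIC = 1.2*70*24/(6.9*4.6^1.5)*sqrt(pi*2.53/4.6) = 38.93

38.93


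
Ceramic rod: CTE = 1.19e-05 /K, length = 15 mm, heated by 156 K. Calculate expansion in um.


dL = 1.19e-05 * 15 * 156 * 1000 = 27.846 um

27.846


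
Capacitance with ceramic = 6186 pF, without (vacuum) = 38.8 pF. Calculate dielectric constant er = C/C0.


er = 6186 / 38.8 = 159.43

159.43


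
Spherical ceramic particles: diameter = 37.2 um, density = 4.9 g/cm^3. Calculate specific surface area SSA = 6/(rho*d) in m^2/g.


SSA = 6 / (4.9 * 37.2) = 0.033 m^2/g

0.033


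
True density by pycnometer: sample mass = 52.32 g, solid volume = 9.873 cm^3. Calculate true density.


TD = 52.32 / 9.873 = 5.299 g/cm^3

5.299


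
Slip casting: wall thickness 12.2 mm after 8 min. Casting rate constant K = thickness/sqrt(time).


K = 12.2 / sqrt(8) = 12.2 / 2.8284 = 4.313 mm/min^0.5

4.313


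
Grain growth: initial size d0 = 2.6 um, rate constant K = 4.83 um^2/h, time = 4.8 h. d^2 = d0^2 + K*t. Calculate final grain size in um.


d^2 = 2.6^2 + 4.83*4.8 = 29.944
d = sqrt(29.944) = 5.47 um

5.47


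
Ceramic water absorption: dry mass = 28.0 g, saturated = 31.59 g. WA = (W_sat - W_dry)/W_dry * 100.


WA = (31.59 - 28.0) / 28.0 * 100 = 12.82%

12.82


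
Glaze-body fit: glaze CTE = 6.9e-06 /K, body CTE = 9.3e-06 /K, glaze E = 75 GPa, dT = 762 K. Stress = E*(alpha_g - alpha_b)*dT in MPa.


Stress = 75*1000*(6.9e-06 - 9.3e-06)*762 = -137.2 MPa

-137.2


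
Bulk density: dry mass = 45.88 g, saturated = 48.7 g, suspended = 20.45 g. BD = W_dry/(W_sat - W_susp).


BD = 45.88 / (48.7 - 20.45) = 45.88 / 28.25 = 1.624 g/cm^3

1.624


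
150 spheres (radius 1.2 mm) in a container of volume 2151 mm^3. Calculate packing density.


V_sphere = 4/3*pi*1.2^3 = 7.2382 mm^3
Total V = 150*7.2382 = 1085.73 mm^3
PD = 1085.73 / 2151 = 0.505

0.505


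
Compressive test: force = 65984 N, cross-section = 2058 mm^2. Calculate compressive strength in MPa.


CS = 65984 / 2058 = 32.1 MPa

32.1


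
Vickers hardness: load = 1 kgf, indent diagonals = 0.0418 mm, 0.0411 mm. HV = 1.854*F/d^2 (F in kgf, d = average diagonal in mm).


d_avg = (0.0418+0.0411)/2 = 0.04145 mm
HV = 1.854*1/0.04145^2 = 1079

1079


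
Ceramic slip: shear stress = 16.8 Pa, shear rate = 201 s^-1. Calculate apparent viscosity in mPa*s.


eta = tau/gamma * 1000 = 16.8/201 * 1000 = 83.6 mPa*s

83.6


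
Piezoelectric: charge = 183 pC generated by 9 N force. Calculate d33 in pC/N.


d33 = 183 / 9 = 20.3 pC/N

20.3


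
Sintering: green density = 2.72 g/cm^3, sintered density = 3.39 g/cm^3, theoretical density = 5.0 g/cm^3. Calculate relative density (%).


Relative = 3.39 / 5.0 * 100 = 67.8%

67.8
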